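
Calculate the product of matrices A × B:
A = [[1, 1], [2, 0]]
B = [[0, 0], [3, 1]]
[[3, 1], [0, 0]]

Matrix multiplication:
C[0][0] = 1×0 + 1×3 = 3
C[0][1] = 1×0 + 1×1 = 1
C[1][0] = 2×0 + 0×3 = 0
C[1][1] = 2×0 + 0×1 = 0
Result: [[3, 1], [0, 0]]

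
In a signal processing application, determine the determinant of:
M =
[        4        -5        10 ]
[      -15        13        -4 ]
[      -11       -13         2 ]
det(M) = 2906

Expand along row 0 (cofactor expansion): det(M) = a*(e*i - f*h) - b*(d*i - f*g) + c*(d*h - e*g), where the 3×3 is [[a, b, c], [d, e, f], [g, h, i]].
Minor M_00 = (13)*(2) - (-4)*(-13) = 26 - 52 = -26.
Minor M_01 = (-15)*(2) - (-4)*(-11) = -30 - 44 = -74.
Minor M_02 = (-15)*(-13) - (13)*(-11) = 195 + 143 = 338.
det(M) = (4)*(-26) - (-5)*(-74) + (10)*(338) = -104 - 370 + 3380 = 2906.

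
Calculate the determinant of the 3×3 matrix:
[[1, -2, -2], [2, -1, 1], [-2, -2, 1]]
21

Expansion along first row:
det = 1·det([[-1,1],[-2,1]]) - -2·det([[2,1],[-2,1]]) + -2·det([[2,-1],[-2,-2]])
    = 1·(-1·1 - 1·-2) - -2·(2·1 - 1·-2) + -2·(2·-2 - -1·-2)
    = 1·1 - -2·4 + -2·-6
    = 1 + 8 + 12 = 21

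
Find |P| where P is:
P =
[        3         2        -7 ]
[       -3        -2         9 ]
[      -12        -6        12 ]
det(P) = -12

Expand along row 0 (cofactor expansion): det(P) = a*(e*i - f*h) - b*(d*i - f*g) + c*(d*h - e*g), where the 3×3 is [[a, b, c], [d, e, f], [g, h, i]].
Minor M_00 = (-2)*(12) - (9)*(-6) = -24 + 54 = 30.
Minor M_01 = (-3)*(12) - (9)*(-12) = -36 + 108 = 72.
Minor M_02 = (-3)*(-6) - (-2)*(-12) = 18 - 24 = -6.
det(P) = (3)*(30) - (2)*(72) + (-7)*(-6) = 90 - 144 + 42 = -12.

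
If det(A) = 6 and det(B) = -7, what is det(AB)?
-42

Use the multiplicative property of determinants: det(AB) = det(A)*det(B).
det(AB) = (6)*(-7) = -42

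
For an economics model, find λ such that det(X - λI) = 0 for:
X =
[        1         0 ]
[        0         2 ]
λ = 1, 2

Solve det(X - λI) = 0. For a 2×2 matrix the characteristic equation is λ² - (trace)λ + det = 0.
trace(X) = a + d = 1 + 2 = 3.
det(X) = a*d - b*c = (1)*(2) - (0)*(0) = 2 - 0 = 2.
Characteristic equation: λ² - (3)λ + (2) = 0.
Discriminant = (3)² - 4*(2) = 9 - 8 = 1.
λ = (3 ± √1) / 2 = (3 ± 1) / 2 = 1, 2.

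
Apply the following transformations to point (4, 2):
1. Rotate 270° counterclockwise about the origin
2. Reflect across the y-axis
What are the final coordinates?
(-2, -4)

Step 1: Rotate 270° → (2, -4)
Step 2: Reflect across the y-axis → (-2, -4)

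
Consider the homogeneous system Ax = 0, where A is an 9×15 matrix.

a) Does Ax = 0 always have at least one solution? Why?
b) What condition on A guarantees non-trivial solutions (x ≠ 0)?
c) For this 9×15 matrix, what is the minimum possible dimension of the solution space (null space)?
a) Yes, x = 0 is always a solution. b) When A has linearly dependent columns (rank < n). c) Minimum nullity = 6.

a) x = 0 satisfies A·0 = 0, so the zero vector is always a solution.
b) Non-trivial solutions exist iff the columns of A are linearly dependent, equivalently rank(A) < n (the number of columns).
c) By rank-nullity, rank(A) + nullity(A) = n = 15. Since A has only 9 rows, rank(A) ≤ 9, so nullity(A) ≥ 15 - 9 = 6.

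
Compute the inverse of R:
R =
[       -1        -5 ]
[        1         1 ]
det(R) = 4
R⁻¹ =
[      1/4       5/4 ]
[     -1/4      -1/4 ]

For a 2×2 matrix R = [[a, b], [c, d]] with det(R) ≠ 0, R⁻¹ = (1/det(R)) * [[d, -b], [-c, a]].
det(R) = (-1)*(1) - (-5)*(1) = -1 + 5 = 4.
R⁻¹ = (1/4) * [[1, 5], [-1, -1]].
Dividing each entry by 4 and reducing:
R⁻¹ =
[      1/4       5/4 ]
[     -1/4      -1/4 ]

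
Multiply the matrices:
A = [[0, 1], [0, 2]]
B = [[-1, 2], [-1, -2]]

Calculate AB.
[[-1, -2], [-2, -4]]

Each entry (i,j) of AB = sum over k of A[i][k]*B[k][j].
(AB)[0][0] = (0)*(-1) + (1)*(-1) = -1
(AB)[0][1] = (0)*(2) + (1)*(-2) = -2
(AB)[1][0] = (0)*(-1) + (2)*(-1) = -2
(AB)[1][1] = (0)*(2) + (2)*(-2) = -4
AB = [[-1, -2], [-2, -4]]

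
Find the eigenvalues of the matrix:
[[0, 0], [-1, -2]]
λ = -2 and λ = 0

Characteristic equation: det(A - λI) = 0
λ² - (trace)λ + (det) = 0
λ² - (-2)λ + (0) = 0
λ² + 2λ + 0 = 0
Solving: λ = -2, 0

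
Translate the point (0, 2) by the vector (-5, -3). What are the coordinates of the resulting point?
(-5, -1)

Translation by (-5, -3):
x' = 0 + -5 = -5
y' = 2 + -3 = -1
Homogeneous matrix: [[1, 0, -5], [0, 1, -3], [0, 0, 1]]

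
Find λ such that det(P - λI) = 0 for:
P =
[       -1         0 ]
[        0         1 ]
λ = -1, 1

Solve det(P - λI) = 0. For a 2×2 matrix the characteristic equation is λ² - (trace)λ + det = 0.
trace(P) = a + d = -1 + 1 = 0.
det(P) = a*d - b*c = (-1)*(1) - (0)*(0) = -1 - 0 = -1.
Characteristic equation: λ² - (0)λ + (-1) = 0.
Discriminant = (0)² - 4*(-1) = 0 + 4 = 4.
λ = (0 ± √4) / 2 = (0 ± 2) / 2 = -1, 1.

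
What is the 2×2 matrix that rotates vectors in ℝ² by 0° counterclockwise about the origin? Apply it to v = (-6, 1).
R = [[1, 0], [0, 1]]; R·v = (-6, 1)

A counterclockwise rotation by angle θ in ℝ² has matrix R(θ) = [[cos θ, -sin θ], [sin θ, cos θ]].
For θ = 0°: cos θ = 1, sin θ = 0.
R(0°) = [[1, 0], [0, 1]].
R·v = [1·-6 + (0)·1, 0·-6 + 1·1] = (-6, 1).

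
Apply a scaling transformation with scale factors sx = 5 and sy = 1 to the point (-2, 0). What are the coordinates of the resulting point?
(-10, 0)

Scaling matrix:
[[5, 0], [0, 1]]
Result: (-2 × 5, 0 × 1) = (-10, 0)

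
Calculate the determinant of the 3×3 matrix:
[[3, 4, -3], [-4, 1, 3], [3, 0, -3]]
-12

Expansion along first row:
det = 3·det([[1,3],[0,-3]]) - 4·det([[-4,3],[3,-3]]) + -3·det([[-4,1],[3,0]])
    = 3·(1·-3 - 3·0) - 4·(-4·-3 - 3·3) + -3·(-4·0 - 1·3)
    = 3·-3 - 4·3 + -3·-3
    = -9 + -12 + 9 = -12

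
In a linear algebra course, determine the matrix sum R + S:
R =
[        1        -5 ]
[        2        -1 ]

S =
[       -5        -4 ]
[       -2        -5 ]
R + S =
[       -4        -9 ]
[        0        -6 ]

Matrix addition is elementwise: (R+S)[i][j] = R[i][j] + S[i][j].
  (R+S)[0][0] = (1) + (-5) = -4
  (R+S)[0][1] = (-5) + (-4) = -9
  (R+S)[1][0] = (2) + (-2) = 0
  (R+S)[1][1] = (-1) + (-5) = -6
R + S =
[       -4        -9 ]
[        0        -6 ]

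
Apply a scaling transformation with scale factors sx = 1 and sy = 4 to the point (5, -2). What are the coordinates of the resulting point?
(5, -8)

Scaling matrix:
[[1, 0], [0, 4]]
Result: (5 × 1, -2 × 4) = (5, -8)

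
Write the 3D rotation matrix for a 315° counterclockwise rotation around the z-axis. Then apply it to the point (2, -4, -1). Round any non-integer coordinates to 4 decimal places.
R = [[√2/2, √2/2, 0], [-√2/2, √2/2, 0], [0, 0, 1]]; R·(2, -4, -1) = (-1.4142, -4.2426, -1.0000)

Rotation matrix for 315° around z-axis:
cos(315°) = √2/2, sin(315°) = -√2/2
R = [[√2/2, √2/2, 0], [-√2/2, √2/2, 0], [0, 0, 1]]
Apply to (2, -4, -1): R·[2, -4, -1]ᵀ = (-1.4142, -4.2426, -1.0000)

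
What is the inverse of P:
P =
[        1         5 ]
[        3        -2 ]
det(P) = -17
P⁻¹ =
[     2/17      5/17 ]
[     3/17     -1/17 ]

For a 2×2 matrix P = [[a, b], [c, d]] with det(P) ≠ 0, P⁻¹ = (1/det(P)) * [[d, -b], [-c, a]].
det(P) = (1)*(-2) - (5)*(3) = -2 - 15 = -17.
P⁻¹ = (1/-17) * [[-2, -5], [-3, 1]].
Dividing each entry by -17 and reducing:
P⁻¹ =
[     2/17      5/17 ]
[     3/17     -1/17 ]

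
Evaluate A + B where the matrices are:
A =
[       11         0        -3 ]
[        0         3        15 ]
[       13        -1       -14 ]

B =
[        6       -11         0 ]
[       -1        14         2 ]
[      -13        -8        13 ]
A + B =
[       17       -11        -3 ]
[       -1        17        17 ]
[        0        -9        -1 ]

Matrix addition is elementwise: (A+B)[i][j] = A[i][j] + B[i][j].
  (A+B)[0][0] = (11) + (6) = 17
  (A+B)[0][1] = (0) + (-11) = -11
  (A+B)[0][2] = (-3) + (0) = -3
  (A+B)[1][0] = (0) + (-1) = -1
  (A+B)[1][1] = (3) + (14) = 17
  (A+B)[1][2] = (15) + (2) = 17
  (A+B)[2][0] = (13) + (-13) = 0
  (A+B)[2][1] = (-1) + (-8) = -9
  (A+B)[2][2] = (-14) + (13) = -1
A + B =
[       17       -11        -3 ]
[       -1        17        17 ]
[        0        -9        -1 ]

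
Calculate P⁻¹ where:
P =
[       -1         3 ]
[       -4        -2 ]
det(P) = 14
P⁻¹ =
[     -1/7     -3/14 ]
[      2/7     -1/14 ]

For a 2×2 matrix P = [[a, b], [c, d]] with det(P) ≠ 0, P⁻¹ = (1/det(P)) * [[d, -b], [-c, a]].
det(P) = (-1)*(-2) - (3)*(-4) = 2 + 12 = 14.
P⁻¹ = (1/14) * [[-2, -3], [4, -1]].
Dividing each entry by 14 and reducing:
P⁻¹ =
[     -1/7     -3/14 ]
[      2/7     -1/14 ]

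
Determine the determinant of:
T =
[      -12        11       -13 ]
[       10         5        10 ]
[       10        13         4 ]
det(T) = 940

Expand along row 0 (cofactor expansion): det(T) = a*(e*i - f*h) - b*(d*i - f*g) + c*(d*h - e*g), where the 3×3 is [[a, b, c], [d, e, f], [g, h, i]].
Minor M_00 = (5)*(4) - (10)*(13) = 20 - 130 = -110.
Minor M_01 = (10)*(4) - (10)*(10) = 40 - 100 = -60.
Minor M_02 = (10)*(13) - (5)*(10) = 130 - 50 = 80.
det(T) = (-12)*(-110) - (11)*(-60) + (-13)*(80) = 1320 + 660 - 1040 = 940.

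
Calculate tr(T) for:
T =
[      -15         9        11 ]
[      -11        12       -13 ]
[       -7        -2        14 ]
tr(T) = -15 + 12 + 14 = 11

The trace of a square matrix is the sum of its diagonal entries.
Diagonal entries of T: T[0][0] = -15, T[1][1] = 12, T[2][2] = 14.
tr(T) = -15 + 12 + 14 = 11.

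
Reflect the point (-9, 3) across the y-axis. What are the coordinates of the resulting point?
(9, 3)

Reflection across y-axis: (-9, 3) → (9, 3)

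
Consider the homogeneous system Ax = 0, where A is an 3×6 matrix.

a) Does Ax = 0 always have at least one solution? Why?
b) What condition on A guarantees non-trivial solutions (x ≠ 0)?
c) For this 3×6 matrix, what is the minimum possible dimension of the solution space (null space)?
a) Yes, x = 0 is always a solution. b) When A has linearly dependent columns (rank < n). c) Minimum nullity = 3.

a) x = 0 satisfies A·0 = 0, so the zero vector is always a solution.
b) Non-trivial solutions exist iff the columns of A are linearly dependent, equivalently rank(A) < n (the number of columns).
c) By rank-nullity, rank(A) + nullity(A) = n = 6. Since A has only 3 rows, rank(A) ≤ 3, so nullity(A) ≥ 6 - 3 = 3.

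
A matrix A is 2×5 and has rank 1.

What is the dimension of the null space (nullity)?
4

The rank-nullity theorem for an m×n matrix states:
rank(A) + nullity(A) = n (the number of columns).
Here n = 5 and rank(A) = 1, so nullity(A) = 5 - 1 = 4.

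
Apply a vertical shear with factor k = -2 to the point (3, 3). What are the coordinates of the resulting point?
(3, -3)

Shear matrix for vertical shear with factor k = -2:
[[1, 0], [-2, 1]]
Result: (3, 3) → (3, -3)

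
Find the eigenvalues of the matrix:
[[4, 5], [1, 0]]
λ = -1 and λ = 5

Characteristic equation: det(A - λI) = 0
λ² - (trace)λ + (det) = 0
λ² - (4)λ + (-5) = 0
λ² - 4λ - 5 = 0
Solving: λ = -1, 5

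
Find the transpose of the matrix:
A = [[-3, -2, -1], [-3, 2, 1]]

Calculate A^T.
[[-3, -3], [-2, 2], [-1, 1]]

The transpose sends entry (i,j) to (j,i); rows become columns.
Row 0 of A: [-3, -2, -1] -> column 0 of A^T.
Row 1 of A: [-3, 2, 1] -> column 1 of A^T.
A^T = [[-3, -3], [-2, 2], [-1, 1]]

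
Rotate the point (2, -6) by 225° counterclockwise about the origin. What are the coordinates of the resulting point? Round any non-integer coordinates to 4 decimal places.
(-5.6569, 2.8284)

Rotation matrix R(θ) = [[cos θ, -sin θ], [sin θ, cos θ]]; for θ = 225°:
R = [[-√2/2, √2/2], [-√2/2, -√2/2]]
Result: R × [2, -6]ᵀ = [-√2/2·2 + (√2/2)·-6, -√2/2·2 + (-√2/2)·-6]ᵀ = (-5.6569, 2.8284)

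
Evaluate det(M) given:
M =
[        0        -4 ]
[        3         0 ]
det(M) = 12

For a 2×2 matrix [[a, b], [c, d]], det = a*d - b*c.
det(M) = (0)*(0) - (-4)*(3) = 0 + 12 = 12.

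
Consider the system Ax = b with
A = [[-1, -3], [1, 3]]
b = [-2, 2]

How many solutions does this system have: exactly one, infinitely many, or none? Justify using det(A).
Infinitely many solutions

det(A) = (-1)*(3) - (-3)*(1) = 0, so A is singular (column 2 is 3 times column 1).
b = [-2, 2] = 2 * column 1 of A, so b lies in the column space of A.
A singular matrix whose right-hand side is in its column space gives a 1-parameter family of solutions — infinitely many.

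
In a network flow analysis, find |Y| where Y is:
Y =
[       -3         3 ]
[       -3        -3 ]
det(Y) = 18

For a 2×2 matrix [[a, b], [c, d]], det = a*d - b*c.
det(Y) = (-3)*(-3) - (3)*(-3) = 9 + 9 = 18.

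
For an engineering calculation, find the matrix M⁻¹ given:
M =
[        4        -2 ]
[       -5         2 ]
det(M) = -2
M⁻¹ =
[       -1        -1 ]
[     -5/2        -2 ]

For a 2×2 matrix M = [[a, b], [c, d]] with det(M) ≠ 0, M⁻¹ = (1/det(M)) * [[d, -b], [-c, a]].
det(M) = (4)*(2) - (-2)*(-5) = 8 - 10 = -2.
M⁻¹ = (1/-2) * [[2, 2], [5, 4]].
Dividing each entry by -2 and reducing:
M⁻¹ =
[       -1        -1 ]
[     -5/2        -2 ]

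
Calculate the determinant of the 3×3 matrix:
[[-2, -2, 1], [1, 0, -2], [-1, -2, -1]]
0

Expansion along first row:
det = -2·det([[0,-2],[-2,-1]]) - -2·det([[1,-2],[-1,-1]]) + 1·det([[1,0],[-1,-2]])
    = -2·(0·-1 - -2·-2) - -2·(1·-1 - -2·-1) + 1·(1·-2 - 0·-1)
    = -2·-4 - -2·-3 + 1·-2
    = 8 + -6 + -2 = 0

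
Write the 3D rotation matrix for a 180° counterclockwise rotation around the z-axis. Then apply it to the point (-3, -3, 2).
R = [[-1, 0, 0], [0, -1, 0], [0, 0, 1]]; R·(-3, -3, 2) = (3, 3, 2)

Rotation matrix for 180° around z-axis:
cos(180°) = -1, sin(180°) = 0
R = [[-1, 0, 0], [0, -1, 0], [0, 0, 1]]
Apply to (-3, -3, 2): R·[-3, -3, 2]ᵀ = (3, 3, 2)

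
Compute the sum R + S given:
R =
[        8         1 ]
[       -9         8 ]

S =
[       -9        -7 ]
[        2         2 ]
R + S =
[       -1        -6 ]
[       -7        10 ]

Matrix addition is elementwise: (R+S)[i][j] = R[i][j] + S[i][j].
  (R+S)[0][0] = (8) + (-9) = -1
  (R+S)[0][1] = (1) + (-7) = -6
  (R+S)[1][0] = (-9) + (2) = -7
  (R+S)[1][1] = (8) + (2) = 10
R + S =
[       -1        -6 ]
[       -7        10 ]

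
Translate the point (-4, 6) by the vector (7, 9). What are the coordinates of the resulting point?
(3, 15)

Translation by (7, 9):
x' = -4 + 7 = 3
y' = 6 + 9 = 15
Homogeneous matrix: [[1, 0, 7], [0, 1, 9], [0, 0, 1]]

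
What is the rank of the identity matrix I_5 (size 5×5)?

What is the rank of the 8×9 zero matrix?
rank(I_5) = 5, rank(0) = 0

The identity I_5 has 5 columns that are the standard basis vectors e_1, …, e_5. These are linearly independent, so all 5 columns are pivots and rank(I_5) = 5.
The 8×9 zero matrix has every entry zero, so every row is the zero row and there are no pivots; rank(0) = 0.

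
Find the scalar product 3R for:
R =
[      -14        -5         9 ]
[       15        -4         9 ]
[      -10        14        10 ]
3R =
[      -42       -15        27 ]
[       45       -12        27 ]
[      -30        42        30 ]

Scalar multiplication is elementwise: (3R)[i][j] = 3 * R[i][j].
  (3R)[0][0] = 3 * (-14) = -42
  (3R)[0][1] = 3 * (-5) = -15
  (3R)[0][2] = 3 * (9) = 27
  (3R)[1][0] = 3 * (15) = 45
  (3R)[1][1] = 3 * (-4) = -12
  (3R)[1][2] = 3 * (9) = 27
  (3R)[2][0] = 3 * (-10) = -30
  (3R)[2][1] = 3 * (14) = 42
  (3R)[2][2] = 3 * (10) = 30
3R =
[      -42       -15        27 ]
[       45       -12        27 ]
[      -30        42        30 ]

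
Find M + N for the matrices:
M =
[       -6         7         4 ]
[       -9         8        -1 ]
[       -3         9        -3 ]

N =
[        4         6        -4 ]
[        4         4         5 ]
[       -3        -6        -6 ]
M + N =
[       -2        13         0 ]
[       -5        12         4 ]
[       -6         3        -9 ]

Matrix addition is elementwise: (M+N)[i][j] = M[i][j] + N[i][j].
  (M+N)[0][0] = (-6) + (4) = -2
  (M+N)[0][1] = (7) + (6) = 13
  (M+N)[0][2] = (4) + (-4) = 0
  (M+N)[1][0] = (-9) + (4) = -5
  (M+N)[1][1] = (8) + (4) = 12
  (M+N)[1][2] = (-1) + (5) = 4
  (M+N)[2][0] = (-3) + (-3) = -6
  (M+N)[2][1] = (9) + (-6) = 3
  (M+N)[2][2] = (-3) + (-6) = -9
M + N =
[       -2        13         0 ]
[       -5        12         4 ]
[       -6         3        -9 ]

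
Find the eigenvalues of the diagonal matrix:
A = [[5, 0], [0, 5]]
λ₁ = 5, λ₂ = 5

The characteristic polynomial of A is det(A - λI) = (5 - λ)(5 - λ) = 0.
The roots are λ = 5 and λ = 5, so the eigenvalues are the diagonal entries.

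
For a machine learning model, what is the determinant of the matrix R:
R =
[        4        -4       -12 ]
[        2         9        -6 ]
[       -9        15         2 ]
det(R) = -1100

Expand along row 0 (cofactor expansion): det(R) = a*(e*i - f*h) - b*(d*i - f*g) + c*(d*h - e*g), where the 3×3 is [[a, b, c], [d, e, f], [g, h, i]].
Minor M_00 = (9)*(2) - (-6)*(15) = 18 + 90 = 108.
Minor M_01 = (2)*(2) - (-6)*(-9) = 4 - 54 = -50.
Minor M_02 = (2)*(15) - (9)*(-9) = 30 + 81 = 111.
det(R) = (4)*(108) - (-4)*(-50) + (-12)*(111) = 432 - 200 - 1332 = -1100.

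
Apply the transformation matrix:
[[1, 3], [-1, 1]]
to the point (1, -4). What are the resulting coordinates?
(-11, -5)

Matrix multiplication:
[[1, 3], [-1, 1]] × [1, -4]ᵀ
= [1×1 + 3×-4, -1×1 + 1×-4]ᵀ
= [-11.0000, -5.0000]ᵀ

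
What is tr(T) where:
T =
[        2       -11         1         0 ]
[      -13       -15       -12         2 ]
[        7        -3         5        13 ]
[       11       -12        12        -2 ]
tr(T) = 2 - 15 + 5 - 2 = -10

The trace of a square matrix is the sum of its diagonal entries.
Diagonal entries of T: T[0][0] = 2, T[1][1] = -15, T[2][2] = 5, T[3][3] = -2.
tr(T) = 2 - 15 + 5 - 2 = -10.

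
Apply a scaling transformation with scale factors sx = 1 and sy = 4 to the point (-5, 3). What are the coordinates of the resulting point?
(-5, 12)

Scaling matrix:
[[1, 0], [0, 4]]
Result: (-5 × 1, 3 × 4) = (-5, 12)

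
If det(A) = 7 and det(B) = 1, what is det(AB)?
7

Use the multiplicative property of determinants: det(AB) = det(A)*det(B).
det(AB) = (7)*(1) = 7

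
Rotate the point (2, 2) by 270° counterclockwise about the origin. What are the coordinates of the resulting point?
(2, -2)

Rotation matrix R(θ) = [[cos θ, -sin θ], [sin θ, cos θ]]; for θ = 270°:
R = [[0, 1], [-1, 0]]
Result: R × [2, 2]ᵀ = [0·2 + (1)·2, -1·2 + (0)·2]ᵀ = (2, -2)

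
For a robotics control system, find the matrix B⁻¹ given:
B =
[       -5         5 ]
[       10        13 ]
det(B) = -115
B⁻¹ =
[  -13/115      1/23 ]
[     2/23      1/23 ]

For a 2×2 matrix B = [[a, b], [c, d]] with det(B) ≠ 0, B⁻¹ = (1/det(B)) * [[d, -b], [-c, a]].
det(B) = (-5)*(13) - (5)*(10) = -65 - 50 = -115.
B⁻¹ = (1/-115) * [[13, -5], [-10, -5]].
Dividing each entry by -115 and reducing:
B⁻¹ =
[  -13/115      1/23 ]
[     2/23      1/23 ]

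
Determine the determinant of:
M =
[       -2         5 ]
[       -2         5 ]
det(M) = 0

For a 2×2 matrix [[a, b], [c, d]], det = a*d - b*c.
det(M) = (-2)*(5) - (5)*(-2) = -10 + 10 = 0.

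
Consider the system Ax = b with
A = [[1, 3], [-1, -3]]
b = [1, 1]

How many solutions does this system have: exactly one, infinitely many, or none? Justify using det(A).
No solution

det(A) = (1)*(-3) - (3)*(-1) = 0, so A is singular.
The column space of A is span(column 1) = span([1, -1]).
b = [1, 1] is not a scalar multiple of column 1, so b ∉ column space and the system is inconsistent — no solution.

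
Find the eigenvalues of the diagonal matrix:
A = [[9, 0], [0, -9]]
λ₁ = 9, λ₂ = -9

The characteristic polynomial of A is det(A - λI) = (9 - λ)(-9 - λ) = 0.
The roots are λ = 9 and λ = -9, so the eigenvalues are the diagonal entries.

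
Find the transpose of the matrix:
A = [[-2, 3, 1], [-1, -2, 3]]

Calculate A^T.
[[-2, -1], [3, -2], [1, 3]]

The transpose sends entry (i,j) to (j,i); rows become columns.
Row 0 of A: [-2, 3, 1] -> column 0 of A^T.
Row 1 of A: [-1, -2, 3] -> column 1 of A^T.
A^T = [[-2, -1], [3, -2], [1, 3]]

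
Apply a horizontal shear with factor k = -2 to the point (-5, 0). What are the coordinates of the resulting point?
(-5, 0)

Shear matrix for horizontal shear with factor k = -2:
[[1, -2], [0, 1]]
Result: (-5, 0) → (-5, 0)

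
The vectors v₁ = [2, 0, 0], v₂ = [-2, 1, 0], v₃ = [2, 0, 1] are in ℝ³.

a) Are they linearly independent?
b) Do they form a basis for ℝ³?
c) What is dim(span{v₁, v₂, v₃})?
Yes independent, yes basis, dim = 3

Stack v₁, v₂, v₃ as rows of a 3×3 matrix.
[[2, 0, 0]; [-2, 1, 0]; [2, 0, 1]] is already lower triangular with nonzero diagonal entries (2, 1, 1), so its determinant is the product of the diagonal entries, det = (2)·(1)·(1) = 2 ≠ 0, and the rows are linearly independent.
Three linearly independent vectors in ℝ³ form a basis for ℝ³, so dim(span{v₁,v₂,v₃}) = 3.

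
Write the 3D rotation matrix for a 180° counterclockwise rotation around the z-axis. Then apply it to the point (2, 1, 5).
R = [[-1, 0, 0], [0, -1, 0], [0, 0, 1]]; R·(2, 1, 5) = (-2, -1, 5)

Rotation matrix for 180° around z-axis:
cos(180°) = -1, sin(180°) = 0
R = [[-1, 0, 0], [0, -1, 0], [0, 0, 1]]
Apply to (2, 1, 5): R·[2, 1, 5]ᵀ = (-2, -1, 5)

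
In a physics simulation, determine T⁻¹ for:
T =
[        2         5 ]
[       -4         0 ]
det(T) = 20
T⁻¹ =
[        0      -1/4 ]
[      1/5      1/10 ]

For a 2×2 matrix T = [[a, b], [c, d]] with det(T) ≠ 0, T⁻¹ = (1/det(T)) * [[d, -b], [-c, a]].
det(T) = (2)*(0) - (5)*(-4) = 0 + 20 = 20.
T⁻¹ = (1/20) * [[0, -5], [4, 2]].
Dividing each entry by 20 and reducing:
T⁻¹ =
[        0      -1/4 ]
[      1/5      1/10 ]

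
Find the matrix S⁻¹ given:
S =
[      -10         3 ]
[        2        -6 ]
det(S) = 54
S⁻¹ =
[     -1/9     -1/18 ]
[    -1/27     -5/27 ]

For a 2×2 matrix S = [[a, b], [c, d]] with det(S) ≠ 0, S⁻¹ = (1/det(S)) * [[d, -b], [-c, a]].
det(S) = (-10)*(-6) - (3)*(2) = 60 - 6 = 54.
S⁻¹ = (1/54) * [[-6, -3], [-2, -10]].
Dividing each entry by 54 and reducing:
S⁻¹ =
[     -1/9     -1/18 ]
[    -1/27     -5/27 ]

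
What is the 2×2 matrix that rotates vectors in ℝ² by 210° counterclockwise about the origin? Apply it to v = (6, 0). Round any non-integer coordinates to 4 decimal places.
R = [[-√3/2, 1/2], [-1/2, -√3/2]]; R·v = (-5.1962, -3.0000)

A counterclockwise rotation by angle θ in ℝ² has matrix R(θ) = [[cos θ, -sin θ], [sin θ, cos θ]].
For θ = 210°: cos θ = -√3/2, sin θ = -1/2.
R(210°) = [[-√3/2, 1/2], [-1/2, -√3/2]].
R·v = [-√3/2·6 + (1/2)·0, -1/2·6 + -√3/2·0] = (-5.1962, -3.0000).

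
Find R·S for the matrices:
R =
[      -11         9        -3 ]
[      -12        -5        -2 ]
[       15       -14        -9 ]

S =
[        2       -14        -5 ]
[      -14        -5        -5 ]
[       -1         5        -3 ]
RS =
[     -145        94        19 ]
[       48       183        91 ]
[      235      -185        22 ]

Matrix multiplication: (RS)[i][j] = sum over k of R[i][k] * S[k][j].
  (RS)[0][0] = (-11)*(2) + (9)*(-14) + (-3)*(-1) = -145
  (RS)[0][1] = (-11)*(-14) + (9)*(-5) + (-3)*(5) = 94
  (RS)[0][2] = (-11)*(-5) + (9)*(-5) + (-3)*(-3) = 19
  (RS)[1][0] = (-12)*(2) + (-5)*(-14) + (-2)*(-1) = 48
  (RS)[1][1] = (-12)*(-14) + (-5)*(-5) + (-2)*(5) = 183
  (RS)[1][2] = (-12)*(-5) + (-5)*(-5) + (-2)*(-3) = 91
  (RS)[2][0] = (15)*(2) + (-14)*(-14) + (-9)*(-1) = 235
  (RS)[2][1] = (15)*(-14) + (-14)*(-5) + (-9)*(5) = -185
  (RS)[2][2] = (15)*(-5) + (-14)*(-5) + (-9)*(-3) = 22
RS =
[     -145        94        19 ]
[       48       183        91 ]
[      235      -185        22 ]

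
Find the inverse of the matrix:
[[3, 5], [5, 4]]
[[-4/13, 5/13], [5/13, -3/13]]

For [[a,b],[c,d]], inverse = (1/det)·[[d,-b],[-c,a]]
det = 3·4 - 5·5 = -13
Inverse = (1/-13)·[[4, -5], [-5, 3]]
        = [[-4/13, 5/13], [5/13, -3/13]]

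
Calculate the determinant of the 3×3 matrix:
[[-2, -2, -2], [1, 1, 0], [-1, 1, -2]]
-4

Expansion along first row:
det = -2·det([[1,0],[1,-2]]) - -2·det([[1,0],[-1,-2]]) + -2·det([[1,1],[-1,1]])
    = -2·(1·-2 - 0·1) - -2·(1·-2 - 0·-1) + -2·(1·1 - 1·-1)
    = -2·-2 - -2·-2 + -2·2
    = 4 + -4 + -4 = -4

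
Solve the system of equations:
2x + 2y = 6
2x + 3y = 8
x = 1, y = 2

Use elimination (row reduction):
Equation 1: 2x + 2y = 6.
Equation 2: 2x + 3y = 8.
Multiply Eq1 by 2 and Eq2 by 2: 4x + 4y = 12;  4x + 6y = 16.
Subtract: (2)y = 4, so y = 2.
Back-substitute into Eq1: 2x + 2*(2) = 6, so x = 1.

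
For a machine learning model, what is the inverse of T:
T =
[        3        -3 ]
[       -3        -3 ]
det(T) = -18
T⁻¹ =
[      1/6      -1/6 ]
[     -1/6      -1/6 ]

For a 2×2 matrix T = [[a, b], [c, d]] with det(T) ≠ 0, T⁻¹ = (1/det(T)) * [[d, -b], [-c, a]].
det(T) = (3)*(-3) - (-3)*(-3) = -9 - 9 = -18.
T⁻¹ = (1/-18) * [[-3, 3], [3, 3]].
Dividing each entry by -18 and reducing:
T⁻¹ =
[      1/6      -1/6 ]
[     -1/6      -1/6 ]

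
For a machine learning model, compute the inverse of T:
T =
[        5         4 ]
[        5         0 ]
det(T) = -20
T⁻¹ =
[        0       1/5 ]
[      1/4      -1/4 ]

For a 2×2 matrix T = [[a, b], [c, d]] with det(T) ≠ 0, T⁻¹ = (1/det(T)) * [[d, -b], [-c, a]].
det(T) = (5)*(0) - (4)*(5) = 0 - 20 = -20.
T⁻¹ = (1/-20) * [[0, -4], [-5, 5]].
Dividing each entry by -20 and reducing:
T⁻¹ =
[        0       1/5 ]
[      1/4      -1/4 ]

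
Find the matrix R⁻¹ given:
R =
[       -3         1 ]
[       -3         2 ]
det(R) = -3
R⁻¹ =
[     -2/3       1/3 ]
[       -1         1 ]

For a 2×2 matrix R = [[a, b], [c, d]] with det(R) ≠ 0, R⁻¹ = (1/det(R)) * [[d, -b], [-c, a]].
det(R) = (-3)*(2) - (1)*(-3) = -6 + 3 = -3.
R⁻¹ = (1/-3) * [[2, -1], [3, -3]].
Dividing each entry by -3 and reducing:
R⁻¹ =
[     -2/3       1/3 ]
[       -1         1 ]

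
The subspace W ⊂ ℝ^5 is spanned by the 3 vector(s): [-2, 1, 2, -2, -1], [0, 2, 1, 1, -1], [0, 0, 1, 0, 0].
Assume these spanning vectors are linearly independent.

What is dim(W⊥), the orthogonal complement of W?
dim(W⊥) = 2

For any subspace W of ℝ^n, dim(W) + dim(W⊥) = n (the whole-space dimension).
Here the given 3 vectors are linearly independent, so dim(W) = 3.
Thus dim(W⊥) = n - dim(W) = 5 - 3 = 2.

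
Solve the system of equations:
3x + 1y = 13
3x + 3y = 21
x = 3, y = 4

Use elimination (row reduction):
Equation 1: 3x + 1y = 13.
Equation 2: 3x + 3y = 21.
Multiply Eq1 by 3 and Eq2 by 3: 9x + 3y = 39;  9x + 9y = 63.
Subtract: (6)y = 24, so y = 4.
Back-substitute into Eq1: 3x + 1*(4) = 13, so x = 3.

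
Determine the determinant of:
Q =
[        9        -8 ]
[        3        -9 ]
det(Q) = -57

For a 2×2 matrix [[a, b], [c, d]], det = a*d - b*c.
det(Q) = (9)*(-9) - (-8)*(3) = -81 + 24 = -57.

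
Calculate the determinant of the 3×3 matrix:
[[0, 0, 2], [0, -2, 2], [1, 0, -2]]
4

Expansion along first row:
det = 0·det([[-2,2],[0,-2]]) - 0·det([[0,2],[1,-2]]) + 2·det([[0,-2],[1,0]])
    = 0·(-2·-2 - 2·0) - 0·(0·-2 - 2·1) + 2·(0·0 - -2·1)
    = 0·4 - 0·-2 + 2·2
    = 0 + 0 + 4 = 4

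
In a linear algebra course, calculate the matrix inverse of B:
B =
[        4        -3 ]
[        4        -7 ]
det(B) = -16
B⁻¹ =
[     7/16     -3/16 ]
[      1/4      -1/4 ]

For a 2×2 matrix B = [[a, b], [c, d]] with det(B) ≠ 0, B⁻¹ = (1/det(B)) * [[d, -b], [-c, a]].
det(B) = (4)*(-7) - (-3)*(4) = -28 + 12 = -16.
B⁻¹ = (1/-16) * [[-7, 3], [-4, 4]].
Dividing each entry by -16 and reducing:
B⁻¹ =
[     7/16     -3/16 ]
[      1/4      -1/4 ]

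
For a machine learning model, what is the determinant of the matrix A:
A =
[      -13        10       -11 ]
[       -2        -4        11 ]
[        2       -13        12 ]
det(A) = -1149

Expand along row 0 (cofactor expansion): det(A) = a*(e*i - f*h) - b*(d*i - f*g) + c*(d*h - e*g), where the 3×3 is [[a, b, c], [d, e, f], [g, h, i]].
Minor M_00 = (-4)*(12) - (11)*(-13) = -48 + 143 = 95.
Minor M_01 = (-2)*(12) - (11)*(2) = -24 - 22 = -46.
Minor M_02 = (-2)*(-13) - (-4)*(2) = 26 + 8 = 34.
det(A) = (-13)*(95) - (10)*(-46) + (-11)*(34) = -1235 + 460 - 374 = -1149.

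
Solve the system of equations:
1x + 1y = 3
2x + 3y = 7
x = 2, y = 1

Use elimination (row reduction):
Equation 1: 1x + 1y = 3.
Equation 2: 2x + 3y = 7.
Multiply Eq1 by 2 and Eq2 by 1: 2x + 2y = 6;  2x + 3y = 7.
Subtract: (1)y = 1, so y = 1.
Back-substitute into Eq1: 1x + 1*(1) = 3, so x = 2.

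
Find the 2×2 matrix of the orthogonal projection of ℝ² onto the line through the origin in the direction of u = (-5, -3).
[[25/34, 15/34], [15/34, 9/34]]

The orthogonal projection onto the line spanned by a nonzero vector u = (a, b) has matrix P = (u uᵀ) / (uᵀ u) = (1/(a² + b²)) · [[a², ab], [ab, b²]].
Here u = (-5, -3), so a² + b² = 25 + 9 = 34.
P = (1/34) · [[25, 15], [15, 9]] = [[25/34, 15/34], [15/34, 9/34]].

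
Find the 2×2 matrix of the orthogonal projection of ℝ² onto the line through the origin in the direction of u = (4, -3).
[[16/25, -12/25], [-12/25, 9/25]]

The orthogonal projection onto the line spanned by a nonzero vector u = (a, b) has matrix P = (u uᵀ) / (uᵀ u) = (1/(a² + b²)) · [[a², ab], [ab, b²]].
Here u = (4, -3), so a² + b² = 16 + 9 = 25.
P = (1/25) · [[16, -12], [-12, 9]] = [[16/25, -12/25], [-12/25, 9/25]].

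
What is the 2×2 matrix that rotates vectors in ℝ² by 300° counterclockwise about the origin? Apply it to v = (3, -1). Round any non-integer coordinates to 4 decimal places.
R = [[1/2, √3/2], [-√3/2, 1/2]]; R·v = (0.6340, -3.0981)

A counterclockwise rotation by angle θ in ℝ² has matrix R(θ) = [[cos θ, -sin θ], [sin θ, cos θ]].
For θ = 300°: cos θ = 1/2, sin θ = -√3/2.
R(300°) = [[1/2, √3/2], [-√3/2, 1/2]].
R·v = [1/2·3 + (√3/2)·-1, -√3/2·3 + 1/2·-1] = (0.6340, -3.0981).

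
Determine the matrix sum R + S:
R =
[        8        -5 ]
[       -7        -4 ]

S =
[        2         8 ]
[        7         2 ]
R + S =
[       10         3 ]
[        0        -2 ]

Matrix addition is elementwise: (R+S)[i][j] = R[i][j] + S[i][j].
  (R+S)[0][0] = (8) + (2) = 10
  (R+S)[0][1] = (-5) + (8) = 3
  (R+S)[1][0] = (-7) + (7) = 0
  (R+S)[1][1] = (-4) + (2) = -2
R + S =
[       10         3 ]
[        0        -2 ]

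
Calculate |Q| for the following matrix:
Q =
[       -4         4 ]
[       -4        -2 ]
det(Q) = 24

For a 2×2 matrix [[a, b], [c, d]], det = a*d - b*c.
det(Q) = (-4)*(-2) - (4)*(-4) = 8 + 16 = 24.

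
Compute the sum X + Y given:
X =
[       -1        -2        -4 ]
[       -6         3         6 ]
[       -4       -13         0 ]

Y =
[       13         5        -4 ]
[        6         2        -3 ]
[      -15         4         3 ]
X + Y =
[       12         3        -8 ]
[        0         5         3 ]
[      -19        -9         3 ]

Matrix addition is elementwise: (X+Y)[i][j] = X[i][j] + Y[i][j].
  (X+Y)[0][0] = (-1) + (13) = 12
  (X+Y)[0][1] = (-2) + (5) = 3
  (X+Y)[0][2] = (-4) + (-4) = -8
  (X+Y)[1][0] = (-6) + (6) = 0
  (X+Y)[1][1] = (3) + (2) = 5
  (X+Y)[1][2] = (6) + (-3) = 3
  (X+Y)[2][0] = (-4) + (-15) = -19
  (X+Y)[2][1] = (-13) + (4) = -9
  (X+Y)[2][2] = (0) + (3) = 3
X + Y =
[       12         3        -8 ]
[        0         5         3 ]
[      -19        -9         3 ]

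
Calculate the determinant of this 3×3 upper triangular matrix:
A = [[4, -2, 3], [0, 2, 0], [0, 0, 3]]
24

The determinant of a triangular matrix is the product of its diagonal entries (the off-diagonal entries above the diagonal do not affect it).
det(A) = (4) * (2) * (3) = 24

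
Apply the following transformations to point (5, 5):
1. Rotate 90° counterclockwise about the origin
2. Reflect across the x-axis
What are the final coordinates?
(-5, -5)

Step 1: Rotate 90° → (-5, 5)
Step 2: Reflect across the x-axis → (-5, -5)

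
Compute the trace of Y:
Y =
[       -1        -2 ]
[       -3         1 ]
tr(Y) = -1 + 1 = 0

The trace of a square matrix is the sum of its diagonal entries.
Diagonal entries of Y: Y[0][0] = -1, Y[1][1] = 1.
tr(Y) = -1 + 1 = 0.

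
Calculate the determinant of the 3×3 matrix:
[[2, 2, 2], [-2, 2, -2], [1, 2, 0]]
-8

Expansion along first row:
det = 2·det([[2,-2],[2,0]]) - 2·det([[-2,-2],[1,0]]) + 2·det([[-2,2],[1,2]])
    = 2·(2·0 - -2·2) - 2·(-2·0 - -2·1) + 2·(-2·2 - 2·1)
    = 2·4 - 2·2 + 2·-6
    = 8 + -4 + -12 = -8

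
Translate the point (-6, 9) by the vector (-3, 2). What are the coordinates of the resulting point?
(-9, 11)

Translation by (-3, 2):
x' = -6 + -3 = -9
y' = 9 + 2 = 11
Homogeneous matrix: [[1, 0, -3], [0, 1, 2], [0, 0, 1]]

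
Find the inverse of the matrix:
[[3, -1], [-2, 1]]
[[1, 1], [2, 3]]

For [[a,b],[c,d]], inverse = (1/det)·[[d,-b],[-c,a]]
det = 3·1 - -1·-2 = 1
Inverse = (1/1)·[[1, 1], [2, 3]]
        = [[1, 1], [2, 3]]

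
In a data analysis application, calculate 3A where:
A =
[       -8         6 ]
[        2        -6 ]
3A =
[      -24        18 ]
[        6       -18 ]

Scalar multiplication is elementwise: (3A)[i][j] = 3 * A[i][j].
  (3A)[0][0] = 3 * (-8) = -24
  (3A)[0][1] = 3 * (6) = 18
  (3A)[1][0] = 3 * (2) = 6
  (3A)[1][1] = 3 * (-6) = -18
3A =
[      -24        18 ]
[        6       -18 ]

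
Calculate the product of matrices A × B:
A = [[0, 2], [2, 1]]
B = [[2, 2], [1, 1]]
[[2, 2], [5, 5]]

Matrix multiplication:
C[0][0] = 0×2 + 2×1 = 2
C[0][1] = 0×2 + 2×1 = 2
C[1][0] = 2×2 + 1×1 = 5
C[1][1] = 2×2 + 1×1 = 5
Result: [[2, 2], [5, 5]]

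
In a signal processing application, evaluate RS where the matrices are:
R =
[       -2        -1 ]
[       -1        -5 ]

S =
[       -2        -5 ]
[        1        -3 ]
RS =
[        3        13 ]
[       -3        20 ]

Matrix multiplication: (RS)[i][j] = sum over k of R[i][k] * S[k][j].
  (RS)[0][0] = (-2)*(-2) + (-1)*(1) = 3
  (RS)[0][1] = (-2)*(-5) + (-1)*(-3) = 13
  (RS)[1][0] = (-1)*(-2) + (-5)*(1) = -3
  (RS)[1][1] = (-1)*(-5) + (-5)*(-3) = 20
RS =
[        3        13 ]
[       -3        20 ]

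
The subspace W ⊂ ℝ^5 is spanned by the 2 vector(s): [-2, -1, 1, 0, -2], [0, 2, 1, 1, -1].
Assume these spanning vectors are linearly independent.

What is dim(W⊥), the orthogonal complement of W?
dim(W⊥) = 3

For any subspace W of ℝ^n, dim(W) + dim(W⊥) = n (the whole-space dimension).
Here the given 2 vectors are linearly independent, so dim(W) = 2.
Thus dim(W⊥) = n - dim(W) = 5 - 2 = 3.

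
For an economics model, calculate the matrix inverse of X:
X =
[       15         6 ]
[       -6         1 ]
det(X) = 51
X⁻¹ =
[     1/51     -2/17 ]
[     2/17      5/17 ]

For a 2×2 matrix X = [[a, b], [c, d]] with det(X) ≠ 0, X⁻¹ = (1/det(X)) * [[d, -b], [-c, a]].
det(X) = (15)*(1) - (6)*(-6) = 15 + 36 = 51.
X⁻¹ = (1/51) * [[1, -6], [6, 15]].
Dividing each entry by 51 and reducing:
X⁻¹ =
[     1/51     -2/17 ]
[     2/17      5/17 ]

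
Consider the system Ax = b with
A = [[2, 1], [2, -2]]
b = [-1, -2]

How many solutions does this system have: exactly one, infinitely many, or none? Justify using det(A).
Exactly one solution

Compute det(A) = (2)*(-2) - (1)*(2) = -6.
Because det(A) ≠ 0, A is invertible and Ax = b has a unique solution for every b (here x = A⁻¹ b).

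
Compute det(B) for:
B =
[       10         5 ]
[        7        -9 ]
det(B) = -125

For a 2×2 matrix [[a, b], [c, d]], det = a*d - b*c.
det(B) = (10)*(-9) - (5)*(7) = -90 - 35 = -125.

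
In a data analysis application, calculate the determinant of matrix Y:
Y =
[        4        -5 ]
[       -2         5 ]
det(Y) = 10

For a 2×2 matrix [[a, b], [c, d]], det = a*d - b*c.
det(Y) = (4)*(5) - (-5)*(-2) = 20 - 10 = 10.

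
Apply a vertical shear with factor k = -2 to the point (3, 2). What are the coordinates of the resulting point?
(3, -4)

Shear matrix for vertical shear with factor k = -2:
[[1, 0], [-2, 1]]
Result: (3, 2) → (3, -4)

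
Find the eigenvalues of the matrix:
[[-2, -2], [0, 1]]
λ = -2 and λ = 1

Characteristic equation: det(A - λI) = 0
λ² - (trace)λ + (det) = 0
λ² - (-1)λ + (-2) = 0
λ² + 1λ - 2 = 0
Solving: λ = -2, 1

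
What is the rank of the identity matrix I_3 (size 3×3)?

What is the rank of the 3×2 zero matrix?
rank(I_3) = 3, rank(0) = 0

The identity I_3 has 3 columns that are the standard basis vectors e_1, …, e_3. These are linearly independent, so all 3 columns are pivots and rank(I_3) = 3.
The 3×2 zero matrix has every entry zero, so every row is the zero row and there are no pivots; rank(0) = 0.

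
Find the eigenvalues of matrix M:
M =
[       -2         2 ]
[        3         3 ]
λ = -3, 4

Solve det(M - λI) = 0. For a 2×2 matrix the characteristic equation is λ² - (trace)λ + det = 0.
trace(M) = a + d = -2 + 3 = 1.
det(M) = a*d - b*c = (-2)*(3) - (2)*(3) = -6 - 6 = -12.
Characteristic equation: λ² - (1)λ + (-12) = 0.
Discriminant = (1)² - 4*(-12) = 1 + 48 = 49.
λ = (1 ± √49) / 2 = (1 ± 7) / 2 = -3, 4.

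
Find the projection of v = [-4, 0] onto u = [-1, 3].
[-2/5, 6/5]

The projection of v onto u is proj_u(v) = ((v·u) / (u·u)) · u.
v·u = (-4)*(-1) + (0)*(3) = 4.
u·u = (-1)*(-1) + (3)*(3) = 10.
coefficient = 4 / 10 = 2/5.
proj_u(v) = 2/5 · [-1, 3] = [-2/5, 6/5].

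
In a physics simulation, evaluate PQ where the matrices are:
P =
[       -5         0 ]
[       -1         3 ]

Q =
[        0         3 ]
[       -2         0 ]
PQ =
[        0       -15 ]
[       -6        -3 ]

Matrix multiplication: (PQ)[i][j] = sum over k of P[i][k] * Q[k][j].
  (PQ)[0][0] = (-5)*(0) + (0)*(-2) = 0
  (PQ)[0][1] = (-5)*(3) + (0)*(0) = -15
  (PQ)[1][0] = (-1)*(0) + (3)*(-2) = -6
  (PQ)[1][1] = (-1)*(3) + (3)*(0) = -3
PQ =
[        0       -15 ]
[       -6        -3 ]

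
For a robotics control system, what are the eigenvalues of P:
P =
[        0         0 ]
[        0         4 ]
λ = 0, 4

Solve det(P - λI) = 0. For a 2×2 matrix the characteristic equation is λ² - (trace)λ + det = 0.
trace(P) = a + d = 0 + 4 = 4.
det(P) = a*d - b*c = (0)*(4) - (0)*(0) = 0 - 0 = 0.
Characteristic equation: λ² - (4)λ + (0) = 0.
Discriminant = (4)² - 4*(0) = 16 - 0 = 16.
λ = (4 ± √16) / 2 = (4 ± 4) / 2 = 0, 4.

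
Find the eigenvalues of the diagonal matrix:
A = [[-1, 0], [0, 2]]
λ₁ = -1, λ₂ = 2

The characteristic polynomial of A is det(A - λI) = (-1 - λ)(2 - λ) = 0.
The roots are λ = -1 and λ = 2, so the eigenvalues are the diagonal entries.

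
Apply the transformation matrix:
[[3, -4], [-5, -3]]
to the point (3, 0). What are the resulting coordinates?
(9, -15)

Matrix multiplication:
[[3, -4], [-5, -3]] × [3, 0]ᵀ
= [3×3 + -4×0, -5×3 + -3×0]ᵀ
= [9.0000, -15.0000]ᵀ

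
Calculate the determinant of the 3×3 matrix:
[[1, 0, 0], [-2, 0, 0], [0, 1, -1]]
0

Expansion along first row:
det = 1·det([[0,0],[1,-1]]) - 0·det([[-2,0],[0,-1]]) + 0·det([[-2,0],[0,1]])
    = 1·(0·-1 - 0·1) - 0·(-2·-1 - 0·0) + 0·(-2·1 - 0·0)
    = 1·0 - 0·2 + 0·-2
    = 0 + 0 + 0 = 0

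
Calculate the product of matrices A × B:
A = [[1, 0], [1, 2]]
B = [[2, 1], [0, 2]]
[[2, 1], [2, 5]]

Matrix multiplication:
C[0][0] = 1×2 + 0×0 = 2
C[0][1] = 1×1 + 0×2 = 1
C[1][0] = 1×2 + 2×0 = 2
C[1][1] = 1×1 + 2×2 = 5
Result: [[2, 1], [2, 5]]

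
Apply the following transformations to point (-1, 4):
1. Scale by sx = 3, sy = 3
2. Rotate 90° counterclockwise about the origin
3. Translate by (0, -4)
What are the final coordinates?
(-12, -7)

Step 1: Scale → (-3, 12)
Step 2: Rotate 90° → (-12, -3)
Step 3: Translate → (-12, -7)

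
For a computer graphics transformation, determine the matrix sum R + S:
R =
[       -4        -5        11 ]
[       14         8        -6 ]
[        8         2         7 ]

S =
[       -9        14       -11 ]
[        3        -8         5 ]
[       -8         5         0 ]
R + S =
[      -13         9         0 ]
[       17         0        -1 ]
[        0         7         7 ]

Matrix addition is elementwise: (R+S)[i][j] = R[i][j] + S[i][j].
  (R+S)[0][0] = (-4) + (-9) = -13
  (R+S)[0][1] = (-5) + (14) = 9
  (R+S)[0][2] = (11) + (-11) = 0
  (R+S)[1][0] = (14) + (3) = 17
  (R+S)[1][1] = (8) + (-8) = 0
  (R+S)[1][2] = (-6) + (5) = -1
  (R+S)[2][0] = (8) + (-8) = 0
  (R+S)[2][1] = (2) + (5) = 7
  (R+S)[2][2] = (7) + (0) = 7
R + S =
[      -13         9         0 ]
[       17         0        -1 ]
[        0         7         7 ]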